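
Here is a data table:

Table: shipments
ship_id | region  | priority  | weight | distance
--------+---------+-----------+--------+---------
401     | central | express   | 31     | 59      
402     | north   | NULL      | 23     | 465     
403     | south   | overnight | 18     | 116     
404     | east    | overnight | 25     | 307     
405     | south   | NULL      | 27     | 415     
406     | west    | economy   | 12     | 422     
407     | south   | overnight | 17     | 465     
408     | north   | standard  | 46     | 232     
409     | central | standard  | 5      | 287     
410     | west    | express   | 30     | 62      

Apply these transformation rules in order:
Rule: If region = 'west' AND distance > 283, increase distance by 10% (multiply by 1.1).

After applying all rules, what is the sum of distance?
2872.2

Step 1: Find records where region = 'west' AND distance > 283
Step 2: 1 records match, summing to 422
Step 3: After multiplier: 422 × 1.1 = 464.2
Step 4: Unaffected records sum: 2408
Step 5: Final sum = 464.2 + 2408 = 2872.2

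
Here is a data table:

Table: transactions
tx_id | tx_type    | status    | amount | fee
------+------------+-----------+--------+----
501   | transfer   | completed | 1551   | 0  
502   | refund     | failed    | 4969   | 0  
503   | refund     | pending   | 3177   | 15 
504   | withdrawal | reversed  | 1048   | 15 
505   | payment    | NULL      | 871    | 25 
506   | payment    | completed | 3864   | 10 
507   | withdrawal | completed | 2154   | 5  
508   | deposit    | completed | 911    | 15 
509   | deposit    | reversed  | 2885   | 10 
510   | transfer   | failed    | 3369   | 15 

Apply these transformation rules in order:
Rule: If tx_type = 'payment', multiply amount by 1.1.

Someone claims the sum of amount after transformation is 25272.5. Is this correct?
Yes, the result is correct.

Step 1: Calculate the correct sum after transformation
Step 2: Apply multiplier 1.1 to records where tx_type = 'payment'
Step 3: Correct result = 25272.5
Step 4: Claimed result = 25272.5
Step 5: 25272.5 = 25272.5 ✓
Conclusion: The claimed result is correct.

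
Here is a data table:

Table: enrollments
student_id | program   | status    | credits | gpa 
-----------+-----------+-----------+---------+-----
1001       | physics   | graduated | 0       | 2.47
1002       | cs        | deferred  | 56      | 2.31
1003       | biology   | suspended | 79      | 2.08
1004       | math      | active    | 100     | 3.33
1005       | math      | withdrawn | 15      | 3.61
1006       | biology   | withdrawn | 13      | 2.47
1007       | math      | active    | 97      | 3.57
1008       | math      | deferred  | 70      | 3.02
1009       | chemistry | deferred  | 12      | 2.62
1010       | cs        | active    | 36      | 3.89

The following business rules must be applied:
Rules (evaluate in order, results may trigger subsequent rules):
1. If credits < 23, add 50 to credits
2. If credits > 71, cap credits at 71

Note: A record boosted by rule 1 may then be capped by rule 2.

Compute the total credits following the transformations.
615

Step 1: Apply rule 1 to records with credits < 23
  - 4 records get bonus of 50
  - Of these, 0 records then exceed 71 and get capped
Step 2: Apply rule 2 to records with credits > 71
  - 3 records (original) are capped
Step 3: Calculate final sum = 615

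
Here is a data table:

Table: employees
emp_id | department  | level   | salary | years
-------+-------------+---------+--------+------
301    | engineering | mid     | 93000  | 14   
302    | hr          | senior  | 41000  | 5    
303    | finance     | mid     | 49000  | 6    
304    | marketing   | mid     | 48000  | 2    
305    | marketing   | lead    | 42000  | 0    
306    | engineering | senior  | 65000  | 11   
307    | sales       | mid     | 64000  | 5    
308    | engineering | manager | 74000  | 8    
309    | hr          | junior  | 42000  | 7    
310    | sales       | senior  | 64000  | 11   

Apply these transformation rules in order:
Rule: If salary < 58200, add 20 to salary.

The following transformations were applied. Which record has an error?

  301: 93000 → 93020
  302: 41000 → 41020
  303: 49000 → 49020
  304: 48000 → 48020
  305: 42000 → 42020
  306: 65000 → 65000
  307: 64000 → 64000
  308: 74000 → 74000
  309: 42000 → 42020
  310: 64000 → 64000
Record 301 has an error. The correct transformed value should be 93000, not 93020.

Step 1: Check each record against the rule
Step 2: Record 301 has salary = 93000
Step 3: Since 93000 >= 58200, the bonus should not have been applied
Step 4: Correct value = 93000, but claimed value = 93020
Conclusion: Record 301 has the error.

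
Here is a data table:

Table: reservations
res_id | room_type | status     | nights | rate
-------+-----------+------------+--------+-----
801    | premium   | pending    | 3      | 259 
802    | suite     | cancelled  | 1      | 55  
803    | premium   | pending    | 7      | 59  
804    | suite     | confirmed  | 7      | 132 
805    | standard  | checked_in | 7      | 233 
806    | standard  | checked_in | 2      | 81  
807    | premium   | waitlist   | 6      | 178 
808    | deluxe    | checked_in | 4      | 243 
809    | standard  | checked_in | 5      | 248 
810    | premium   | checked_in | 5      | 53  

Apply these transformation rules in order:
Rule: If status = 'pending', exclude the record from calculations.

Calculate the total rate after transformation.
1223

Step 1: Identify records where status = 'pending'
Step 2: The excluded records sum to 318
Step 3: Original total rate = 1541
Step 4: Remaining total = 1541 - 318 = 1223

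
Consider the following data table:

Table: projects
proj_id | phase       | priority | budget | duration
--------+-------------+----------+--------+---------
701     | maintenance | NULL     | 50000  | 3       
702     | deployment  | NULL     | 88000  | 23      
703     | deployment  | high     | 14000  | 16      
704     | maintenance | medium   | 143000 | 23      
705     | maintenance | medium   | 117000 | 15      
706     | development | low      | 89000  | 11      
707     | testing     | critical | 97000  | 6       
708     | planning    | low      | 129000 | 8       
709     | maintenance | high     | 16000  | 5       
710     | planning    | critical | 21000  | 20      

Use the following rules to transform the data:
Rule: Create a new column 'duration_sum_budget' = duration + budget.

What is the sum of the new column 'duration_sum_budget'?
764130

Step 1: For each record, compute duration + budget
Example calculations:
  3 + 50000 = 50003
  23 + 88000 = 88023
  16 + 14000 = 14016
  ...
Step 2: Sum all derived values
Step 3: Total = 764130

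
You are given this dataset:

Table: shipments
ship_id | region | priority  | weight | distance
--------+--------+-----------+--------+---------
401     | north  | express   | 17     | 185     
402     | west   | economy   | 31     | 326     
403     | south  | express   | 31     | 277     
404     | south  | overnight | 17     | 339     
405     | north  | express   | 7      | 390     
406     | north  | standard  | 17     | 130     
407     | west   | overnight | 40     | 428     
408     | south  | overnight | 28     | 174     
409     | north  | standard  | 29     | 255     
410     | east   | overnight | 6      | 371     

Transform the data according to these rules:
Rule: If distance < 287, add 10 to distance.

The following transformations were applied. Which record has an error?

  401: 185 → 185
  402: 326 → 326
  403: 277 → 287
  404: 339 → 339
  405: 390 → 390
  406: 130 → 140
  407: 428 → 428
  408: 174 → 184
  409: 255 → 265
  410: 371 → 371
Record 401 has an error. The correct transformed value should be 195, not 185.

Step 1: Check each record against the rule
Step 2: Record 401 has distance = 185
Step 3: Since 185 < 287, the bonus should have been applied
Step 4: Correct value = 195, but claimed value = 185
Conclusion: Record 401 has the error.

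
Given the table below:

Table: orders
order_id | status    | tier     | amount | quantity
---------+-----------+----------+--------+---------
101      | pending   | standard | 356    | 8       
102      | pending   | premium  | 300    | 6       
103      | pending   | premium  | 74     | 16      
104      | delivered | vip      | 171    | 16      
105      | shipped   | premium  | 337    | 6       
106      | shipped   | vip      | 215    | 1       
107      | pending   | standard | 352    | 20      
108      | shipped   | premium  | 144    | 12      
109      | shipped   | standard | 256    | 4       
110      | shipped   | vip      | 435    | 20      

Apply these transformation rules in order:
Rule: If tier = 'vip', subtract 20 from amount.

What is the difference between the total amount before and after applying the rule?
60

Step 1: Original sum of amount = 2640
Step 2: 3 records have tier = 'vip'
Step 3: Each affected record changes by -20
Step 4: Total change = 3 × -20 = -60
Step 5: New sum = 2640 + -60 = 2580
Step 6: Difference = |2580 - 2640| = 60
        (Sum decreased by 60)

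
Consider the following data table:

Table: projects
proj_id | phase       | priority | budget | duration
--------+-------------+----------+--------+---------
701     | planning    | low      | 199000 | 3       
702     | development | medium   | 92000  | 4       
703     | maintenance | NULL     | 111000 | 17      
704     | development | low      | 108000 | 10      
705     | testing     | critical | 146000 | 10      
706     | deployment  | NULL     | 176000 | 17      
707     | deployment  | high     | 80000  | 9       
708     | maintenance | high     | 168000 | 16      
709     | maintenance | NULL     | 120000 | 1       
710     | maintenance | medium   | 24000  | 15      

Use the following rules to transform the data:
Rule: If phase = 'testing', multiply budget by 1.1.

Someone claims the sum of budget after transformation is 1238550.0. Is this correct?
No, the correct result is 1238600.0.

Step 1: Calculate the correct sum after transformation
Step 2: Apply multiplier 1.1 to records where phase = 'testing'
Step 3: Correct result = 1238600.0
Step 4: Claimed result = 1238550.0
Step 5: 1238600.0 ≠ 1238550.0
Conclusion: The claimed result is incorrect. The correct answer is 1238600.0.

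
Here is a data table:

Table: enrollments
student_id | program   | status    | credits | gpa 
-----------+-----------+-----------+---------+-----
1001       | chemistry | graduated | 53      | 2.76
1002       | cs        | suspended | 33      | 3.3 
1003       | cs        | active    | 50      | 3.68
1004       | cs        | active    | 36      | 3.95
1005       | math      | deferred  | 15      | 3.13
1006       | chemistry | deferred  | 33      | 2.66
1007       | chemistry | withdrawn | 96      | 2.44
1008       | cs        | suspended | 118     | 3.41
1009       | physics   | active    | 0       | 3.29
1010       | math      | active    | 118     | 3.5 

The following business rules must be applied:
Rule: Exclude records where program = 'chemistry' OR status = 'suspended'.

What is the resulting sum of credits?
219

Step 1: Find records where program = 'chemistry' OR status = 'suspended'
Step 2: 5 records match, summing to 333
Step 3: Original sum: 552
Step 4: Remaining sum = 552 - 333 = 219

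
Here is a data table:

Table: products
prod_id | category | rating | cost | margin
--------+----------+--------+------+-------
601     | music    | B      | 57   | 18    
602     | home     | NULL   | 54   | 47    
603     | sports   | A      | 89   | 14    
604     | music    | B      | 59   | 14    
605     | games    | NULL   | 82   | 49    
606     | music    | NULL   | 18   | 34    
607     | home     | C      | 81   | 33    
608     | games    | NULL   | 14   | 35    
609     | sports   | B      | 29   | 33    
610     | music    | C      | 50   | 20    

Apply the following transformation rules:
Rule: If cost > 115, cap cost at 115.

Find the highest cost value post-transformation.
89

Step 1: Original maximum cost = 89
Step 2: Check cap of 115 against maximum
Step 3: No records exceed the cap (max 89 <= cap 115), so no capping applies
Step 4: Maximum after transformation = 89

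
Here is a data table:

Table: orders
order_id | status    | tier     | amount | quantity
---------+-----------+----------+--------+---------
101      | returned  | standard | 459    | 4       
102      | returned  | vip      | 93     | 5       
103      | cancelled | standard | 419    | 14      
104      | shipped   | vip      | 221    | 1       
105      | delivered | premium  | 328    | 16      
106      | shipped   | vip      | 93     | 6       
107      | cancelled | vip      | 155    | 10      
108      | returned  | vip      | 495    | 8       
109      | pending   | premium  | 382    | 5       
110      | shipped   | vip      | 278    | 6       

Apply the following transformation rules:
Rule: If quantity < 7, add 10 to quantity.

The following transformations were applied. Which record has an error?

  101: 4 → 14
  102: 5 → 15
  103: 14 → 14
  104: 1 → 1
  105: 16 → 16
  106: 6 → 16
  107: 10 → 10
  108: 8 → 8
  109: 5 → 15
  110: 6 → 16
Record 104 has an error. The correct transformed value should be 11, not 1.

Step 1: Check each record against the rule
Step 2: Record 104 has quantity = 1
Step 3: Since 1 < 7, the bonus should have been applied
Step 4: Correct value = 11, but claimed value = 1
Conclusion: Record 104 has the error.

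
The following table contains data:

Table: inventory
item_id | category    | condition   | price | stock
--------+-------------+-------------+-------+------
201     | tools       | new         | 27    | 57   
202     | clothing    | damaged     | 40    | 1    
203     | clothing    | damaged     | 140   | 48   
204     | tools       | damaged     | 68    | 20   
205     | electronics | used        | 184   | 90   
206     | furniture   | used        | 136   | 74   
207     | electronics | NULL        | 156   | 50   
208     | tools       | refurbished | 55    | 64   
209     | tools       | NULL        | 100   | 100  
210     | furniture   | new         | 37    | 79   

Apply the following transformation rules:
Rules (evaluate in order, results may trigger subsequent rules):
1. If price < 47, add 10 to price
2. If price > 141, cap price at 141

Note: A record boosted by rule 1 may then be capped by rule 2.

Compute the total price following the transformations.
915

Step 1: Apply rule 1 to records with price < 47
  - 3 records get bonus of 10
  - Of these, 0 records then exceed 141 and get capped
Step 2: Apply rule 2 to records with price > 141
  - 2 records (original) are capped
Step 3: Calculate final sum = 915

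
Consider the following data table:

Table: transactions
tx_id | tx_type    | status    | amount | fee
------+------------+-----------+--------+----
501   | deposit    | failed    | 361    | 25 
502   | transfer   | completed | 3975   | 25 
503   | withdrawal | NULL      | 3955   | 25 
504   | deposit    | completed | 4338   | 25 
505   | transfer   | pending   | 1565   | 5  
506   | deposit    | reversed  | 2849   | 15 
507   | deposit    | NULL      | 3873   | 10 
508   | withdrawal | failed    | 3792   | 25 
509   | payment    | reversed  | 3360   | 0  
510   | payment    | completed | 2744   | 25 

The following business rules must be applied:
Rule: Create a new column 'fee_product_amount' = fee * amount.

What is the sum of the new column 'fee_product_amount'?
568415

Step 1: For each record, compute fee * amount
Example calculations:
  25 * 361 = 9025
  25 * 3975 = 99375
  25 * 3955 = 98875
  ...
Step 2: Sum all derived values
Step 3: Total = 568415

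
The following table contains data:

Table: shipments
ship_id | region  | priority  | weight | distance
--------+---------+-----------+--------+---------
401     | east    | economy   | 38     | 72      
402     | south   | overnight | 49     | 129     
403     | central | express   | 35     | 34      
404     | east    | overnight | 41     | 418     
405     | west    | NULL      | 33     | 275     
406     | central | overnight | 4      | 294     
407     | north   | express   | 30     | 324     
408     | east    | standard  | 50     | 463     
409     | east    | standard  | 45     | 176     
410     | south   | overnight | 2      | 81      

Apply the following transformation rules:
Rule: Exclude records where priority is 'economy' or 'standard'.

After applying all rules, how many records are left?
7

Step 1: Count records to exclude
  - 1 (economy) + 2 (standard) = 3 records
Step 2: Total records: 10
Step 3: Remaining = 10 - 3 = 7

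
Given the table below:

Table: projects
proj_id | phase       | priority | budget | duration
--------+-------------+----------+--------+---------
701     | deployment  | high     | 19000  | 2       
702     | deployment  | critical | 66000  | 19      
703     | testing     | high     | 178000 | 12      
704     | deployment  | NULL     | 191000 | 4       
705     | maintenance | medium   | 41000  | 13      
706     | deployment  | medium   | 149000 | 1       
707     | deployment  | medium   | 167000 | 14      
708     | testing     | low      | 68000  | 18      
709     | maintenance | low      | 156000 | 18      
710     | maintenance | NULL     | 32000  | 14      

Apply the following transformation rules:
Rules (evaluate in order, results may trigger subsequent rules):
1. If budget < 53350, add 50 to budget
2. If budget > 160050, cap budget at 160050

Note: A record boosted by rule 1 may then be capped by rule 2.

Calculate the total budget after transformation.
1011300

Step 1: Apply rule 1 to records with budget < 53350
  - 3 records get bonus of 50
  - Of these, 0 records then exceed 160050 and get capped
Step 2: Apply rule 2 to records with budget > 160050
  - 3 records (original) are capped
Step 3: Calculate final sum = 1011300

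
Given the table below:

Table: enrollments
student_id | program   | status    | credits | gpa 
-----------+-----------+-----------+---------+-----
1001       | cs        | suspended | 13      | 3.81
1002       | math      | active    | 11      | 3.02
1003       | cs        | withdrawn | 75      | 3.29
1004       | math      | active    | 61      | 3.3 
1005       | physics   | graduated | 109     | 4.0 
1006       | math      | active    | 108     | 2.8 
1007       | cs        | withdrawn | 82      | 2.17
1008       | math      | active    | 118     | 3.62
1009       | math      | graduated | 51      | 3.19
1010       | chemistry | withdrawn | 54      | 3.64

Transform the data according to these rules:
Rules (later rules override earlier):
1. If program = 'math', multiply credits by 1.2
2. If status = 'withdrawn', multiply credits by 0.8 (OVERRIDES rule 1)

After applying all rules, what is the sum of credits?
709.6

Step 1: Rule 2 takes priority for records with status = 'withdrawn'
  - 3 records: 211 × 0.8 = 168.8
Step 2: Rule 1 applies to remaining records with program = 'math'
  - 5 records: 349 × 1.2 = 418.8
Step 3: Other records unchanged: 122
Step 4: Final sum = 168.8 + 418.8 + 122 = 709.6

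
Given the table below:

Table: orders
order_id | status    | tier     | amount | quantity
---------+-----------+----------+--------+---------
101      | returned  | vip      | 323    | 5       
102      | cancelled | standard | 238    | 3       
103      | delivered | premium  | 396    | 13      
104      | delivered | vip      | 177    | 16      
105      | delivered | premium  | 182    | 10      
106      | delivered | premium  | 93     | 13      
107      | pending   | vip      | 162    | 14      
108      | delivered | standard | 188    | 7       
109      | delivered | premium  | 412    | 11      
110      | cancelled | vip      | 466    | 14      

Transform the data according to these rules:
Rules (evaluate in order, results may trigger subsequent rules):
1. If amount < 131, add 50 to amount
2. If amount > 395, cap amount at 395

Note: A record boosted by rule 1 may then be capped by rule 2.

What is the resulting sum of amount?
2598

Step 1: Apply rule 1 to records with amount < 131
  - 1 records get bonus of 50
  - Of these, 0 records then exceed 395 and get capped
Step 2: Apply rule 2 to records with amount > 395
  - 3 records (original) are capped
Step 3: Calculate final sum = 2598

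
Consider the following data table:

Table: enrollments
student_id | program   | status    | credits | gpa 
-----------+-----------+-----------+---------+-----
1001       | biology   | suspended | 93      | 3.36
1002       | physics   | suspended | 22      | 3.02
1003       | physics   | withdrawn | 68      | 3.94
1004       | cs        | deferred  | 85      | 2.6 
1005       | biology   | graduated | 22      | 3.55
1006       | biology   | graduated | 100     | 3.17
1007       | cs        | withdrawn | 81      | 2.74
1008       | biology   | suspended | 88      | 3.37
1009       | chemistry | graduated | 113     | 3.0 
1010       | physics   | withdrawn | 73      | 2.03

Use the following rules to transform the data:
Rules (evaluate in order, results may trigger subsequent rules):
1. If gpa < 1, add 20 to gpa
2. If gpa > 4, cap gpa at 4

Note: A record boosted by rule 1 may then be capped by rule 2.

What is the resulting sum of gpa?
30.78

Step 1: Apply rule 1 to records with gpa < 1
  - 0 records get bonus of 20
  - Of these, 0 records then exceed 4 and get capped
Step 2: Apply rule 2 to records with gpa > 4
  - 0 records (original) are capped
Step 3: Calculate final sum = 30.78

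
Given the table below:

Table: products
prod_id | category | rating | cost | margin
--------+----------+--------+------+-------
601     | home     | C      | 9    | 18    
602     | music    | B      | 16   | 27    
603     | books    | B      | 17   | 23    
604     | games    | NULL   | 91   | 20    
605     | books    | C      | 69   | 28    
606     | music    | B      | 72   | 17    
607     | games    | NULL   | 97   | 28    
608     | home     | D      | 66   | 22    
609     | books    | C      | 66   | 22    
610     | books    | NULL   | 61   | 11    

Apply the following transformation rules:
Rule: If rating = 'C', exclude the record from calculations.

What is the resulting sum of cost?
420

Step 1: Identify records where rating = 'C'
Step 2: The excluded records sum to 144
Step 3: Original total cost = 564
Step 4: Remaining total = 564 - 144 = 420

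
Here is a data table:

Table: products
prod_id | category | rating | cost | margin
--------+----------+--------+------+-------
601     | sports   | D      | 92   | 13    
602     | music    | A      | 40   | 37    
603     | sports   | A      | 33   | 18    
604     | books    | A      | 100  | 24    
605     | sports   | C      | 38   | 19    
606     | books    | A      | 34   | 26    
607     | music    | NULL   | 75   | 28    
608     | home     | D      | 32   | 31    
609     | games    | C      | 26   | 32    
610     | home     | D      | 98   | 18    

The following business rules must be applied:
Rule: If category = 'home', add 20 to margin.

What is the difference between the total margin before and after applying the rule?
40

Step 1: Original sum of margin = 246
Step 2: 2 records have category = 'home'
Step 3: Each affected record changes by 20
Step 4: Total change = 2 × 20 = 40
Step 5: New sum = 246 + 40 = 286
Step 6: Difference = |286 - 246| = 40
        (Sum increased by 40)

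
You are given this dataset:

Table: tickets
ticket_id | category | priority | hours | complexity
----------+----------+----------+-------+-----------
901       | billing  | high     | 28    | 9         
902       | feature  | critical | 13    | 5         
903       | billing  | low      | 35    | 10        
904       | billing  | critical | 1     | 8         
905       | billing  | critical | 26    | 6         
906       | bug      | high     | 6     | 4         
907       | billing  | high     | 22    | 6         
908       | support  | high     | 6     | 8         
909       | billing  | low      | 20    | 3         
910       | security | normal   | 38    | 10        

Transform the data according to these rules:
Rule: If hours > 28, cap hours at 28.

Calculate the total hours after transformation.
178

Step 1: 2 records have hours > 28
Step 2: These records originally summed to 73
Step 3: After capping: 2 × 28 = 56
Step 4: Unaffected records sum: 122
Step 5: Final sum = 56 + 122 = 178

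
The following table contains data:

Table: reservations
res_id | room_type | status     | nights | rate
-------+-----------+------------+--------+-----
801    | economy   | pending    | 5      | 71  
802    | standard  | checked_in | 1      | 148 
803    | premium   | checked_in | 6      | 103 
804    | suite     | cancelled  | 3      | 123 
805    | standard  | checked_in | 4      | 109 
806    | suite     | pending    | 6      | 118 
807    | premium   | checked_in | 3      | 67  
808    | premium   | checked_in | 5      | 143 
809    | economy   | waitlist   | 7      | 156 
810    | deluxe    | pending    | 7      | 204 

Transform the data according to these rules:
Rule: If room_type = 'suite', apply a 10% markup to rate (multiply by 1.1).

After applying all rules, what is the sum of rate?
1266.1

Step 1: Records with room_type = 'suite' have total rate = 241
Step 2: Apply multiplier: 241 × 1.1 = 265.1
Step 3: Other records total: 1001
Step 4: Final sum = 265.1 + 1001 = 1266.1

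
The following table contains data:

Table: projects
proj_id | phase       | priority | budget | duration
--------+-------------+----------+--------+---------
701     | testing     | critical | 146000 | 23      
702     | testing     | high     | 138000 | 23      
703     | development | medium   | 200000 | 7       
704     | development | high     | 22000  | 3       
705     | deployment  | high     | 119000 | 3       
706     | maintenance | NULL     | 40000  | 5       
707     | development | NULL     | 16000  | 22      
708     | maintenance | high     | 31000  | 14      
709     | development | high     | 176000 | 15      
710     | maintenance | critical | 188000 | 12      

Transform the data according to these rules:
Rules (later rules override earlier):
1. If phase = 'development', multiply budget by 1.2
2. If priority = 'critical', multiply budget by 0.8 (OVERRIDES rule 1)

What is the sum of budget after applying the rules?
1092000.0

Step 1: Rule 2 takes priority for records with priority = 'critical'
  - 2 records: 334000 × 0.8 = 267200.0
Step 2: Rule 1 applies to remaining records with phase = 'development'
  - 4 records: 414000 × 1.2 = 496800.0
Step 3: Other records unchanged: 328000
Step 4: Final sum = 267200.0 + 496800.0 + 328000 = 1092000.0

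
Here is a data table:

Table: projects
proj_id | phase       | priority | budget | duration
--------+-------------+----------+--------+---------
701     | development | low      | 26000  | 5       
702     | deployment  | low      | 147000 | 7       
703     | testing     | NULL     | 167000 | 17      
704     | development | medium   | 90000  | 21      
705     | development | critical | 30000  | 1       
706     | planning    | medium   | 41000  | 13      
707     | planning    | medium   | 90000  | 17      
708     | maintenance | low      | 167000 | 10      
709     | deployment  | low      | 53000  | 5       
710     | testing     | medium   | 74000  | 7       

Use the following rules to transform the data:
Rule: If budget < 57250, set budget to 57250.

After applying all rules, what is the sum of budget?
964000

Step 1: 4 records have budget < 57250
Step 2: These records originally summed to 150000
Step 3: After setting to minimum: 4 × 57250 = 229000
Step 4: Unaffected records sum: 735000
Step 5: Final sum = 229000 + 735000 = 964000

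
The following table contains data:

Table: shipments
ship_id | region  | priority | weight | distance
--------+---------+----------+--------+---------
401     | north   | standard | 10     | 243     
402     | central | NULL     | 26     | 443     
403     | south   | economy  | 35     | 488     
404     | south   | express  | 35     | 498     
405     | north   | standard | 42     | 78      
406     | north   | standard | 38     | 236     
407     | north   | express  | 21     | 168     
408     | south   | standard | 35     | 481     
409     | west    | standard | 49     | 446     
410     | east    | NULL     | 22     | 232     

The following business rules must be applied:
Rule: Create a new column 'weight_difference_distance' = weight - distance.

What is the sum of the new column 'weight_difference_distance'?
-3000

Step 1: For each record, compute weight - distance
Example calculations:
  10 - 243 = -233
  26 - 443 = -417
  35 - 488 = -453
  ...
Step 2: Sum all derived values
Step 3: Total = -3000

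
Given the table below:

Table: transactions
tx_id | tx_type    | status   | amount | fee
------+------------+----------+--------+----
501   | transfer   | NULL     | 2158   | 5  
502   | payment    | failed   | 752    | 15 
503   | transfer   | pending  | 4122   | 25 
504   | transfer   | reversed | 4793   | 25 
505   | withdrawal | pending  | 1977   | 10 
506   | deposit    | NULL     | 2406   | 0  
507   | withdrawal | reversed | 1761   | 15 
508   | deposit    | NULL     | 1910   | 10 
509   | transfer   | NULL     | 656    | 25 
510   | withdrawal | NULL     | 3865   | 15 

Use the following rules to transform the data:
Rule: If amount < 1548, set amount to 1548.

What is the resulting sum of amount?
26088

Step 1: 2 records have amount < 1548
Step 2: These records originally summed to 1408
Step 3: After setting to minimum: 2 × 1548 = 3096
Step 4: Unaffected records sum: 22992
Step 5: Final sum = 3096 + 22992 = 26088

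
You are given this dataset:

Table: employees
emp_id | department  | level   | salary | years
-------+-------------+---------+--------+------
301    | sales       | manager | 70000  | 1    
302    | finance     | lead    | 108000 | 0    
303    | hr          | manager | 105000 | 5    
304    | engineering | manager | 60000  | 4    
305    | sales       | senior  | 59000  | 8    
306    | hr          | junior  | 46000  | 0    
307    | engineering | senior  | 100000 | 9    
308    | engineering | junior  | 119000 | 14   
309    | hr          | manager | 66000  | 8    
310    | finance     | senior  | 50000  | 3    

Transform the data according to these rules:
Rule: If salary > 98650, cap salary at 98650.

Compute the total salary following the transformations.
745600

Step 1: 4 records have salary > 98650
Step 2: These records originally summed to 432000
Step 3: After capping: 4 × 98650 = 394600
Step 4: Unaffected records sum: 351000
Step 5: Final sum = 394600 + 351000 = 745600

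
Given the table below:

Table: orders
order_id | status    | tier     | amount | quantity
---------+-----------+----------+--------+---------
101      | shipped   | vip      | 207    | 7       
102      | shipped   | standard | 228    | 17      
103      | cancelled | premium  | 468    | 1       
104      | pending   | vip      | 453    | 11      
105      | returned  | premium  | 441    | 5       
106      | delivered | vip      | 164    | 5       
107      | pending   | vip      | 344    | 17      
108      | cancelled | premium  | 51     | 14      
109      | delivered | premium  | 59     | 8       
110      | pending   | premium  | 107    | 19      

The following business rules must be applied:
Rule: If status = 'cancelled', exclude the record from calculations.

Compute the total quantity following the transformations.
89

Step 1: Identify records where status = 'cancelled'
Step 2: The excluded records sum to 15
Step 3: Original total quantity = 104
Step 4: Remaining total = 104 - 15 = 89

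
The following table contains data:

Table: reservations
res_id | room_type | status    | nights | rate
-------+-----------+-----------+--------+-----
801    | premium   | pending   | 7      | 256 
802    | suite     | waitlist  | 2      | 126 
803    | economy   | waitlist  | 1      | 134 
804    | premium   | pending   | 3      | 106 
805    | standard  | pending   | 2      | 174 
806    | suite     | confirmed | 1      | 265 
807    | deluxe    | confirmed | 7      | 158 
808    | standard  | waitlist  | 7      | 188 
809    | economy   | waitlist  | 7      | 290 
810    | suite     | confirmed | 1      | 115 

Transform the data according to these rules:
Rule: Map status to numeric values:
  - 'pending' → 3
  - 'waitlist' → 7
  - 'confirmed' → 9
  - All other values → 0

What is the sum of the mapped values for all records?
64

Step 1: Apply mapping to each record
Step 2: Count by status:
  'pending': 3 records × 3 = 9
  'waitlist': 4 records × 7 = 28
  'confirmed': 3 records × 9 = 27
Step 3: Sum all mapped values = 64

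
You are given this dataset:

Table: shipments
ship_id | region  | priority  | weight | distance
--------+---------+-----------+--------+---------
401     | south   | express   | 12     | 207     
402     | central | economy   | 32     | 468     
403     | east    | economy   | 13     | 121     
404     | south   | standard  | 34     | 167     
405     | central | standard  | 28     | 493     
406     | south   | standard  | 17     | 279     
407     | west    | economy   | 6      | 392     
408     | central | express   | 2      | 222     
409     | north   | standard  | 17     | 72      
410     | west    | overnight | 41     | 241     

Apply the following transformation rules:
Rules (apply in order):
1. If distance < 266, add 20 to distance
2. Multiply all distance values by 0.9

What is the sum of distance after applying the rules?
2503.8

Step 1: Apply Rule 1 - Add 20 to records with distance < 266
  - 6 records affected: 1030 + (6 × 20) = 1150
  - Unaffected records: 1632
  - Sum after Rule 1: 2782
Step 2: Apply Rule 2 - Multiply all by 0.9
  - 2782 × 0.9 = 2503.8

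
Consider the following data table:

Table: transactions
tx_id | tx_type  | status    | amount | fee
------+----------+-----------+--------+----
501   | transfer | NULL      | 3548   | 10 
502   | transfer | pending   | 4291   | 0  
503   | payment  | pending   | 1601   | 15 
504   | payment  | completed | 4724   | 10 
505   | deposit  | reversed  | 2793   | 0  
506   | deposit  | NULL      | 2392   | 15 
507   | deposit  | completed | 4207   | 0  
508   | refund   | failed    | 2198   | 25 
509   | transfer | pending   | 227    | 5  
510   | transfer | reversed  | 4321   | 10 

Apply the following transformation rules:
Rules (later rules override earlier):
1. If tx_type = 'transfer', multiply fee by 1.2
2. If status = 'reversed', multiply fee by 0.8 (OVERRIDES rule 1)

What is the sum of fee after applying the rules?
91.0

Step 1: Rule 2 takes priority for records with status = 'reversed'
  - 2 records: 10 × 0.8 = 8.0
Step 2: Rule 1 applies to remaining records with tx_type = 'transfer'
  - 3 records: 15 × 1.2 = 18.0
Step 3: Other records unchanged: 65
Step 4: Final sum = 8.0 + 18.0 + 65 = 91.0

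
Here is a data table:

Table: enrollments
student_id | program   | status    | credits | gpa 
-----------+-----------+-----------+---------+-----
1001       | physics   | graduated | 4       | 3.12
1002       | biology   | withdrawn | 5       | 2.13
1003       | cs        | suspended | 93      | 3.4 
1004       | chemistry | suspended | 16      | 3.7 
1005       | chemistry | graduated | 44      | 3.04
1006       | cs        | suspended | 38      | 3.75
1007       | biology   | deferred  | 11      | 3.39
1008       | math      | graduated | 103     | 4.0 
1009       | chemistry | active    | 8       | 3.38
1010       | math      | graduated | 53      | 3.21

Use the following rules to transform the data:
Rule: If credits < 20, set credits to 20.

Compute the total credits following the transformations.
431

Step 1: 5 records have credits < 20
Step 2: These records originally summed to 44
Step 3: After setting to minimum: 5 × 20 = 100
Step 4: Unaffected records sum: 331
Step 5: Final sum = 100 + 331 = 431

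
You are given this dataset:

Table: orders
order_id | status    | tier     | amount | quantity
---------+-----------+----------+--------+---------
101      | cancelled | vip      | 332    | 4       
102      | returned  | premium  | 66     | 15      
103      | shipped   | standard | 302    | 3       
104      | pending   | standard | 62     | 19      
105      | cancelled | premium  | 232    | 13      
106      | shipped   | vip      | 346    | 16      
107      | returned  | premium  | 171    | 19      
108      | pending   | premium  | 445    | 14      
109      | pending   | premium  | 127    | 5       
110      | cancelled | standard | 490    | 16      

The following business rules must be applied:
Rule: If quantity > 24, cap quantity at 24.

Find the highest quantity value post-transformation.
19

Step 1: Original maximum quantity = 19
Step 2: Check cap of 24 against maximum
Step 3: No records exceed the cap (max 19 <= cap 24), so no capping applies
Step 4: Maximum after transformation = 19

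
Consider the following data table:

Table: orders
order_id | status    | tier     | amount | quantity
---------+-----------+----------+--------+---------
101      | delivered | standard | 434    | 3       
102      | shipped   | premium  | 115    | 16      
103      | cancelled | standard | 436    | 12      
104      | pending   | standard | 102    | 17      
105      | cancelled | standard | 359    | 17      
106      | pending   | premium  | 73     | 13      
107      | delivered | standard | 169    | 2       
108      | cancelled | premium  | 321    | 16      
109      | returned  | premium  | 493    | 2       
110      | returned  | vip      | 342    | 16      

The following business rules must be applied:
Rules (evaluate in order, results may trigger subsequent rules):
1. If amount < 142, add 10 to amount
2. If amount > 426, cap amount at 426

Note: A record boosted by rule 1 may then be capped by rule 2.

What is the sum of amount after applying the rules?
2789

Step 1: Apply rule 1 to records with amount < 142
  - 3 records get bonus of 10
  - Of these, 0 records then exceed 426 and get capped
Step 2: Apply rule 2 to records with amount > 426
  - 3 records (original) are capped
Step 3: Calculate final sum = 2789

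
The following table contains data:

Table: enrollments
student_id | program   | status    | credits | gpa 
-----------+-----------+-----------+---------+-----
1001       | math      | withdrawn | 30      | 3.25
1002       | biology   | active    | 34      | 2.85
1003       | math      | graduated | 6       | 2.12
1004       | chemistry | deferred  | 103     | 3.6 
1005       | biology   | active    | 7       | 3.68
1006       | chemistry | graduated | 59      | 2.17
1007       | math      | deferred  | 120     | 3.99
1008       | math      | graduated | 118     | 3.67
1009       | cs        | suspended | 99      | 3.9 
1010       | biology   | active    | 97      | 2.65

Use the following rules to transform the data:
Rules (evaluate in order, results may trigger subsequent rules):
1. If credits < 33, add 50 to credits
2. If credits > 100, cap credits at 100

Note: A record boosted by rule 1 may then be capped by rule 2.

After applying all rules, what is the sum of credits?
782

Step 1: Apply rule 1 to records with credits < 33
  - 3 records get bonus of 50
  - Of these, 0 records then exceed 100 and get capped
Step 2: Apply rule 2 to records with credits > 100
  - 3 records (original) are capped
Step 3: Calculate final sum = 782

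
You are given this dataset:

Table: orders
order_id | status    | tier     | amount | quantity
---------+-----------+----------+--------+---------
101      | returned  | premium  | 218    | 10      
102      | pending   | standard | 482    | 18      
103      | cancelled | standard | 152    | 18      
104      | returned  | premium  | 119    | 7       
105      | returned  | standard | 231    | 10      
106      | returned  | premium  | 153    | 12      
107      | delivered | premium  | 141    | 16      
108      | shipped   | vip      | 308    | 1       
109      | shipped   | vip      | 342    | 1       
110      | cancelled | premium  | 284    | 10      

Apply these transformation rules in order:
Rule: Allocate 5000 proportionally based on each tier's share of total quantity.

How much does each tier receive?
premium: 2669.9, standard: 2233.01, vip: 97.09

Step 1: Calculate total quantity = 103
Step 2: Calculate each tier's proportion:
  premium: 55/103 = 53.40% → 2669.9
  standard: 46/103 = 44.66% → 2233.01
  vip: 2/103 = 1.94% → 97.09
Step 3: Verify: sum of allocations ≈ 5000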